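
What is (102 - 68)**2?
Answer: 1156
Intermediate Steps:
(102 - 68)**2 = 34**2 = 1156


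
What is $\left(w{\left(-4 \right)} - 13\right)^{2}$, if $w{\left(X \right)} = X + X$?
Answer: $441$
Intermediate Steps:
$w{\left(X \right)} = 2 X$
$\left(w{\left(-4 \right)} - 13\right)^{2} = \left(2 \left(-4\right) - 13\right)^{2} = \left(-8 - 13\right)^{2} = \left(-21\right)^{2} = 441$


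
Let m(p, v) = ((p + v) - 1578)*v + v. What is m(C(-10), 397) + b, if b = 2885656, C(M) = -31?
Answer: 2404889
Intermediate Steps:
m(p, v) = v + v*(-1578 + p + v) (m(p, v) = (-1578 + p + v)*v + v = v*(-1578 + p + v) + v = v + v*(-1578 + p + v))
m(C(-10), 397) + b = 397*(-1577 - 31 + 397) + 2885656 = 397*(-1211) + 2885656 = -480767 + 2885656 = 2404889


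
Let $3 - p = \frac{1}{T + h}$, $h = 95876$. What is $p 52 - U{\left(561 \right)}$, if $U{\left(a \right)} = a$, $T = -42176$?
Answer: $- \frac{5437138}{13425} \approx -405.0$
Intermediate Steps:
$p = \frac{161099}{53700}$ ($p = 3 - \frac{1}{-42176 + 95876} = 3 - \frac{1}{53700} = \frac{161099}{53700} \approx 3.0$)
$p 52 - U{\left(561 \right)} = \frac{161099}{53700} \cdot 52 - 561 = \frac{2094287}{13425} - 561 = - \frac{5437138}{13425}$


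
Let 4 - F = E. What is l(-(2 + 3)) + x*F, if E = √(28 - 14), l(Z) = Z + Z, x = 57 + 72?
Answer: 506 - 129*√14 ≈ 23.326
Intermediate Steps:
x = 129
l(Z) = 2*Z
E = √14 ≈ 3.7417
F = 4 - √14 ≈ 0.25834
l(-(2 + 3)) + x*F = 2*(-(2 + 3)) + 129*(4 - √14) = 2*(-1*5) + (516 - 129*√14) = 2*(-5) + (516 - 129*√14) = -10 + (516 - 129*√14) = 506 - 129*√14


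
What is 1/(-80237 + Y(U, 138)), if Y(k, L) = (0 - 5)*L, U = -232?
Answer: -1/80927 ≈ -1.2357e-5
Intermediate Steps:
Y(k, L) = -5*L
1/(-80237 + Y(U, 138)) = 1/(-80237 - 5*138) = 1/(-80237 - 690) = 1/(-80927) = -1/80927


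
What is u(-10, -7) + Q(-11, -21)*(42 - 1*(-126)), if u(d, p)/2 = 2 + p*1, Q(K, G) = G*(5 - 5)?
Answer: -10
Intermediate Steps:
Q(K, G) = 0 (Q(K, G) = G*0 = 0)
u(d, p) = 4 + 2*p (u(d, p) = 2*(2 + p*1) = 2*(2 + p) = 4 + 2*p)
u(-10, -7) + Q(-11, -21)*(42 - 1*(-126)) = (4 + 2*(-7)) + 0*(42 - 1*(-126)) = (4 - 14) + 0*(42 + 126) = -10 + 0*168 = -10 + 0 = -10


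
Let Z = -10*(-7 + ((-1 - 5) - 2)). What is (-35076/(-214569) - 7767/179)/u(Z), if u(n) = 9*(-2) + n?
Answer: -553426273/1689945444 ≈ -0.32748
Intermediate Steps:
Z = 150 (Z = -10*(-7 + (-6 - 2)) = -10*(-7 - 8) = -10*(-15) = 150)
u(n) = -18 + n
(-35076/(-214569) - 7767/179)/u(Z) = (-35076/(-214569) - 7767/179)/(-18 + 150) = (-35076*(-1/214569) - 7767*1/179)/132 = (11692/71523 - 7767/179)*(1/132) = -553426273/12802617*1/132 = -553426273/1689945444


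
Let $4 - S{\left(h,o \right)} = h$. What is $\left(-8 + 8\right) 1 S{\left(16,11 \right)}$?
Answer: $0$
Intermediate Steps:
$S{\left(h,o \right)} = 4 - h$
$\left(-8 + 8\right) 1 S{\left(16,11 \right)} = \left(-8 + 8\right) 1 \left(4 - 16\right) = 0 \cdot 1 \left(4 - 16\right) = 0 \left(-12\right) = 0$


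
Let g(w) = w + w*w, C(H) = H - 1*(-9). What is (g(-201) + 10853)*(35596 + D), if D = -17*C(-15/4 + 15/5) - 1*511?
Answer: 7136137287/4 ≈ 1.7840e+9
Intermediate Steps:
C(H) = 9 + H (C(H) = H + 9 = 9 + H)
g(w) = w + w²
D = -2605/4 (D = -17*(9 + (-15/4 + 15/5)) - 1*511 = -17*(9 + (-15*¼ + 15*(⅕))) - 511 = -17*(9 + (-15/4 + 3)) - 511 = -17*(9 - ¾) - 511 = -17*33/4 - 511 = -561/4 - 511 = -2605/4 ≈ -651.25)
(g(-201) + 10853)*(35596 + D) = (-201*(1 - 201) + 10853)*(35596 - 2605/4) = (-201*(-200) + 10853)*(139779/4) = (40200 + 10853)*(139779/4) = 51053*(139779/4) = 7136137287/4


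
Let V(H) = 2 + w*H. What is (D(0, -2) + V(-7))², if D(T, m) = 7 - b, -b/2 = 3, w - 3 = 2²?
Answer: 1156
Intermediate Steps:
w = 7 (w = 3 + 2² = 3 + 4 = 7)
b = -6 (b = -2*3 = -6)
D(T, m) = 13 (D(T, m) = 7 - 1*(-6) = 7 + 6 = 13)
V(H) = 2 + 7*H
(D(0, -2) + V(-7))² = (13 + (2 + 7*(-7)))² = (13 + (2 - 49))² = (13 - 47)² = (-34)² = 1156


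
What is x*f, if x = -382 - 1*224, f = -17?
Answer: 10302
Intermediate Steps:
x = -606 (x = -382 - 224 = -606)
x*f = -606*(-17) = 10302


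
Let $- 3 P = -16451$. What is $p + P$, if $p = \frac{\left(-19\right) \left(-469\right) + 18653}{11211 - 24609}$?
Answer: $\frac{36721301}{6699} \approx 5481.6$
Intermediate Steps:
$P = \frac{16451}{3}$ ($P = \left(- \frac{1}{3}\right) \left(-16451\right) = \frac{16451}{3} \approx 5483.7$)
$p = - \frac{4594}{2233}$ ($p = \frac{8911 + 18653}{-13398} = 27564 \left(- \frac{1}{13398}\right) = - \frac{4594}{2233} \approx -2.0573$)
$p + P = - \frac{4594}{2233} + \frac{16451}{3} = \frac{36721301}{6699}$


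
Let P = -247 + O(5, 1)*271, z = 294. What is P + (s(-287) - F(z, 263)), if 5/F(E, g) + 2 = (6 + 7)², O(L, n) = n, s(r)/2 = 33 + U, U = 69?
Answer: 38071/167 ≈ 227.97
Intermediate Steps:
s(r) = 204 (s(r) = 2*(33 + 69) = 2*102 = 204)
F(E, g) = 5/167 (F(E, g) = 5/(-2 + (6 + 7)²) = 5/(-2 + 13²) = 5/(-2 + 169) = 5/167)
P = 24 (P = -247 + 1*271 = -247 + 271 = 24)
P + (s(-287) - F(z, 263)) = 24 + (204 - 1*5/167) = 24 + (204 - 5/167) = 24 + 34063/167 = 38071/167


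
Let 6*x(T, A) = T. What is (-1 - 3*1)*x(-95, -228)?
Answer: 190/3 ≈ 63.333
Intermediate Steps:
x(T, A) = T/6
(-1 - 3*1)*x(-95, -228) = (-1 - 3*1)*((⅙)*(-95)) = (-1 - 3)*(-95/6) = -4*(-95/6) = 190/3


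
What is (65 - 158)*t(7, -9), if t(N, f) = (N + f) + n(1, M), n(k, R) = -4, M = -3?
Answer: 558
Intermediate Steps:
t(N, f) = -4 + N + f (t(N, f) = (N + f) - 4 = -4 + N + f)
(65 - 158)*t(7, -9) = (65 - 158)*(-4 + 7 - 9) = -93*(-6) = 558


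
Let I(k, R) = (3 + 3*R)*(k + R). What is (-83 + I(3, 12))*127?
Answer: 63754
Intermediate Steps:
I(k, R) = (3 + 3*R)*(R + k)
(-83 + I(3, 12))*127 = (-83 + (3*12 + 3*3 + 3*12² + 3*12*3))*127 = (-83 + (36 + 9 + 3*144 + 108))*127 = (-83 + (36 + 9 + 432 + 108))*127 = (-83 + 585)*127 = 502*127 = 63754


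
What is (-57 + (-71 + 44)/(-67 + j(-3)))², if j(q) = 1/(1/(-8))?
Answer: 2005056/625 ≈ 3208.1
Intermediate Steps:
j(q) = -8 (j(q) = 1/(-⅛) = -8)
(-57 + (-71 + 44)/(-67 + j(-3)))² = (-57 + (-71 + 44)/(-67 - 8))² = (-57 - 27/(-75))² = (-57 - 27*(-1/75))² = (-57 + 9/25)² = (-1416/25)² = 2005056/625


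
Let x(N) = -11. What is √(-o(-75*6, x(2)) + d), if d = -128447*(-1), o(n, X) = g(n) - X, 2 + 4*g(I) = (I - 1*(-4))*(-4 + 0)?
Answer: √511962/2 ≈ 357.76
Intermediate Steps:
g(I) = -9/2 - I (g(I) = -½ + ((I - 1*(-4))*(-4 + 0))/4 = -½ + ((I + 4)*(-4))/4 = -½ + ((4 + I)*(-4))/4 = -½ + (-16 - 4*I)/4 = -½ + (-4 - I) = -9/2 - I)
o(n, X) = -9/2 - X - n (o(n, X) = (-9/2 - n) - X = -9/2 - X - n)
d = 128447
√(-o(-75*6, x(2)) + d) = √(-(-9/2 - 1*(-11) - (-75)*6) + 128447) = √(-(-9/2 + 11 - 1*(-450)) + 128447) = √(-(-9/2 + 11 + 450) + 128447) = √(-1*913/2 + 128447) = √(-913/2 + 128447) = √(255981/2) = √511962/2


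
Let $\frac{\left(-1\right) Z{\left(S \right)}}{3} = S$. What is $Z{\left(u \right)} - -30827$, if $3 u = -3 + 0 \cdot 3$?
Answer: $30830$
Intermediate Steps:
$u = -1$ ($u = \frac{-3 + 0 \cdot 3}{3} = \frac{-3 + 0}{3} = \frac{1}{3} \left(-3\right) = -1$)
$Z{\left(S \right)} = - 3 S$
$Z{\left(u \right)} - -30827 = \left(-3\right) \left(-1\right) - -30827 = 3 + 30827 = 30830$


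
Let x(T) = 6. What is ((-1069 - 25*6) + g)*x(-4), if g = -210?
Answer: -8574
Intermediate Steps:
((-1069 - 25*6) + g)*x(-4) = ((-1069 - 25*6) - 210)*6 = ((-1069 - 150) - 210)*6 = (-1219 - 210)*6 = -1429*6 = -8574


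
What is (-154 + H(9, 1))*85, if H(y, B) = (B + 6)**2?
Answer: -8925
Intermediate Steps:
H(y, B) = (6 + B)**2
(-154 + H(9, 1))*85 = (-154 + (6 + 1)**2)*85 = (-154 + 7**2)*85 = (-154 + 49)*85 = -105*85 = -8925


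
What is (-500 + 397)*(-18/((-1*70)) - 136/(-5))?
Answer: -98983/35 ≈ -2828.1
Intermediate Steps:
(-500 + 397)*(-18/((-1*70)) - 136/(-5)) = -103*(-18/(-70) - 136*(-1/5)) = -103*(-18*(-1/70) + 136/5) = -103*(9/35 + 136/5) = -103*961/35 = -98983/35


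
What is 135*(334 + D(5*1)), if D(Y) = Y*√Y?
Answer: 45090 + 675*√5 ≈ 46599.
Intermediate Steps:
D(Y) = Y^(3/2)
135*(334 + D(5*1)) = 135*(334 + (5*1)^(3/2)) = 135*(334 + 5^(3/2)) = 135*(334 + 5*√5) = 45090 + 675*√5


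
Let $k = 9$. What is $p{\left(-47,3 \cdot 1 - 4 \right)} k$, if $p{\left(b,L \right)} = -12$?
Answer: $-108$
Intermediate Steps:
$p{\left(-47,3 \cdot 1 - 4 \right)} k = \left(-12\right) 9 = -108$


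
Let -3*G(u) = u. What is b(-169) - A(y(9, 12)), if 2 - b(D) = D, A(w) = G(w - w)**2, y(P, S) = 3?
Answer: 171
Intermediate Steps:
G(u) = -u/3
A(w) = 0 (A(w) = (-(w - w)/3)**2 = (-1/3*0)**2 = 0**2 = 0)
b(D) = 2 - D
b(-169) - A(y(9, 12)) = (2 - 1*(-169)) - 1*0 = (2 + 169) + 0 = 171 + 0 = 171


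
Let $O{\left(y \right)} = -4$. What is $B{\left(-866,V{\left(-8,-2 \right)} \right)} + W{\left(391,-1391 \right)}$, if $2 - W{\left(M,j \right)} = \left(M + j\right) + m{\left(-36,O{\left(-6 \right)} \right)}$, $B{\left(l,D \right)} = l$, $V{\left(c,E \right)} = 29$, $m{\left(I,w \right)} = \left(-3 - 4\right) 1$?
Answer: $143$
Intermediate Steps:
$m{\left(I,w \right)} = -7$ ($m{\left(I,w \right)} = \left(-7\right) 1 = -7$)
$W{\left(M,j \right)} = 9 - M - j$ ($W{\left(M,j \right)} = 2 - \left(\left(M + j\right) - 7\right) = 2 - \left(-7 + M + j\right) = 9 - M - j$)
$B{\left(-866,V{\left(-8,-2 \right)} \right)} + W{\left(391,-1391 \right)} = -866 - -1009 = -866 + \left(9 - 391 + 1391\right) = -866 + 1009 = 143$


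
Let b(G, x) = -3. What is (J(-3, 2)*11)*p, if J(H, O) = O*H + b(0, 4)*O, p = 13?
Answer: -1716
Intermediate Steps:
J(H, O) = -3*O + H*O (J(H, O) = O*H - 3*O = H*O - 3*O = -3*O + H*O)
(J(-3, 2)*11)*p = ((2*(-3 - 3))*11)*13 = ((2*(-6))*11)*13 = -12*11*13 = -132*13 = -1716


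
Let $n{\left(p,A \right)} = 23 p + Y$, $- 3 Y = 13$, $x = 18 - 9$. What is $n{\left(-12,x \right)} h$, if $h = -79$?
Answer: $\frac{66439}{3} \approx 22146.0$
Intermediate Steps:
$x = 9$ ($x = 18 - 9 = 9$)
$Y = - \frac{13}{3}$ ($Y = \left(- \frac{1}{3}\right) 13 = - \frac{13}{3} \approx -4.3333$)
$n{\left(p,A \right)} = - \frac{13}{3} + 23 p$ ($n{\left(p,A \right)} = 23 p - \frac{13}{3} = - \frac{13}{3} + 23 p$)
$n{\left(-12,x \right)} h = \left(- \frac{13}{3} + 23 \left(-12\right)\right) \left(-79\right) = \left(- \frac{13}{3} - 276\right) \left(-79\right) = \left(- \frac{841}{3}\right) \left(-79\right) = \frac{66439}{3}$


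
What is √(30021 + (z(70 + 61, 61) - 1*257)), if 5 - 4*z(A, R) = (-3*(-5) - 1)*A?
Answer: √117227/2 ≈ 171.19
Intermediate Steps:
z(A, R) = 5/4 - 7*A/2 (z(A, R) = 5/4 - (-3*(-5) - 1)*A/4 = 5/4 - (15 - 1)*A/4 = 5/4 - 7*A/2)
√(30021 + (z(70 + 61, 61) - 1*257)) = √(30021 + ((5/4 - 7*(70 + 61)/2) - 1*257)) = √(30021 + ((5/4 - 7/2*131) - 257)) = √(30021 + ((5/4 - 917/2) - 257)) = √(30021 + (-1829/4 - 257)) = √(30021 - 2857/4) = √(117227/4) = √117227/2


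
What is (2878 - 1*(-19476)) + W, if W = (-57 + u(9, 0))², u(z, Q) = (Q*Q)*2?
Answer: 25603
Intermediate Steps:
u(z, Q) = 2*Q² (u(z, Q) = Q²*2 = 2*Q²)
W = 3249 (W = (-57 + 2*0²)² = (-57 + 2*0)² = (-57 + 0)² = (-57)² = 3249)
(2878 - 1*(-19476)) + W = (2878 - 1*(-19476)) + 3249 = (2878 + 19476) + 3249 = 22354 + 3249 = 25603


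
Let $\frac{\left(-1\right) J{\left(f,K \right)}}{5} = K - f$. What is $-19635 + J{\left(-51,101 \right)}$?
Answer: $-20395$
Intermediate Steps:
$J{\left(f,K \right)} = - 5 K + 5 f$ ($J{\left(f,K \right)} = - 5 \left(K - f\right) = - 5 K + 5 f$)
$-19635 + J{\left(-51,101 \right)} = -19635 + \left(\left(-5\right) 101 + 5 \left(-51\right)\right) = -19635 - 760 = -20395$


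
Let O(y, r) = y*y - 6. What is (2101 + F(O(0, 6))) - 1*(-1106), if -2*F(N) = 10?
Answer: 3202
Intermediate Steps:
O(y, r) = -6 + y² (O(y, r) = y² - 6 = -6 + y²)
F(N) = -5 (F(N) = -½*10 = -5)
(2101 + F(O(0, 6))) - 1*(-1106) = (2101 - 5) - 1*(-1106) = 2096 + 1106 = 3202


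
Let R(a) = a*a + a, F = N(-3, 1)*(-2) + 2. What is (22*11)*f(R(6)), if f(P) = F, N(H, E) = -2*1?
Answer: 1452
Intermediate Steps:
N(H, E) = -2
F = 6 (F = -2*(-2) + 2 = 4 + 2 = 6)
R(a) = a + a² (R(a) = a² + a = a + a²)
f(P) = 6
(22*11)*f(R(6)) = (22*11)*6 = 242*6 = 1452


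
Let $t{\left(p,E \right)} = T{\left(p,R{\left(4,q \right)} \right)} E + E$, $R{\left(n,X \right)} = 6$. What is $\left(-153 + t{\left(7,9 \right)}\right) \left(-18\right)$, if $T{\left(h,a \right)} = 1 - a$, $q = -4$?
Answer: $3402$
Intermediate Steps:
$t{\left(p,E \right)} = - 4 E$ ($t{\left(p,E \right)} = \left(1 - 6\right) E + E = - 5 E + E = - 4 E$)
$\left(-153 + t{\left(7,9 \right)}\right) \left(-18\right) = \left(-153 - 36\right) \left(-18\right) = \left(-189\right) \left(-18\right) = 3402$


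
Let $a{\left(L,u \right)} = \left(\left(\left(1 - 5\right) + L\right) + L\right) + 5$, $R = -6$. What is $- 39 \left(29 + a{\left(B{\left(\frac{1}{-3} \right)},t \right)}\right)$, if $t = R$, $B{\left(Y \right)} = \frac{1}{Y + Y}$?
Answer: $-1053$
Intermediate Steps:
$B{\left(Y \right)} = \frac{1}{2 Y}$
$t = -6$
$a{\left(L,u \right)} = 1 + 2 L$ ($a{\left(L,u \right)} = \left(\left(-4 + L\right) + L\right) + 5 = \left(-4 + 2 L\right) + 5 = 1 + 2 L$)
$- 39 \left(29 + a{\left(B{\left(\frac{1}{-3} \right)},t \right)}\right) = - 39 \left(29 + \left(1 + 2 \frac{1}{2 \frac{1}{-3}}\right)\right) = - 39 \left(29 + \left(1 + 2 \frac{1}{2 \left(- \frac{1}{3}\right)}\right)\right) = - 39 \left(29 + \left(1 + 2 \cdot \frac{1}{2} \left(-3\right)\right)\right) = - 39 \left(29 + \left(1 + 2 \left(- \frac{3}{2}\right)\right)\right) = - 39 \left(29 + \left(1 - 3\right)\right) = - 39 \left(29 - 2\right) = \left(-39\right) 27 = -1053$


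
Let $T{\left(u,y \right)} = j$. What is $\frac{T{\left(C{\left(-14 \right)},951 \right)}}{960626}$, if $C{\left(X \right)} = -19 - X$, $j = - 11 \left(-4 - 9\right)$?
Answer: $\frac{143}{960626} \approx 0.00014886$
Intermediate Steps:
$j = 143$ ($j = \left(-11\right) \left(-13\right) = 143$)
$T{\left(u,y \right)} = 143$
$\frac{T{\left(C{\left(-14 \right)},951 \right)}}{960626} = \frac{143}{960626}$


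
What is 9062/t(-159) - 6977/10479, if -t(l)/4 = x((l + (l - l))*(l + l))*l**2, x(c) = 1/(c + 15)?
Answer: -88954310461/19623674 ≈ -4533.0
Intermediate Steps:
x(c) = 1/(15 + c)
t(l) = -4*l**2/(15 + 2*l**2) (t(l) = -4*l**2/(15 + (l + (l - l))*(l + l)) = -4*l**2/(15 + (l + 0)*(2*l)) = -4*l**2/(15 + l*(2*l)) = -4*l**2/(15 + 2*l**2))
9062/t(-159) - 6977/10479 = 9062/((-4*(-159)**2/(15 + 2*(-159)**2))) - 6977/10479 = 9062/((-4*25281/(15 + 2*25281))) - 6977*1/10479 = 9062/((-4*25281/(15 + 50562))) - 6977/10479 = 9062/((-4*25281/50577)) - 6977/10479 = 9062/((-4*25281*1/50577)) - 6977/10479 = 9062/(-33708/16859) - 6977/10479 = 9062*(-16859/33708) - 6977/10479 = -76388129/16854 - 6977/10479 = -88954310461/19623674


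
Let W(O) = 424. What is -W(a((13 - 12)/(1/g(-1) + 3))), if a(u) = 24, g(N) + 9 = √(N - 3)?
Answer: -424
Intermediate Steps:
g(N) = -9 + √(-3 + N) (g(N) = -9 + √(N - 3) = -9 + √(-3 + N))
-W(a((13 - 12)/(1/g(-1) + 3))) = -1*424 = -424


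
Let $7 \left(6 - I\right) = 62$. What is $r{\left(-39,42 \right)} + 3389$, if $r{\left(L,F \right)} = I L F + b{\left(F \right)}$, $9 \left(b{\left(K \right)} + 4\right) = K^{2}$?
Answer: $8261$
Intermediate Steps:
$I = - \frac{20}{7}$ ($I = 6 - \frac{62}{7} = - \frac{20}{7} \approx -2.8571$)
$b{\left(K \right)} = -4 + \frac{K^{2}}{9}$
$r{\left(L,F \right)} = -4 + \frac{F^{2}}{9} - \frac{20 F L}{7}$ ($r{\left(L,F \right)} = - \frac{20 L}{7} F + \left(-4 + \frac{F^{2}}{9}\right) = - \frac{20 F L}{7} + \left(-4 + \frac{F^{2}}{9}\right) = -4 + \frac{F^{2}}{9} - \frac{20 F L}{7}$)
$r{\left(-39,42 \right)} + 3389 = \left(-4 + \frac{42^{2}}{9} - 120 \left(-39\right)\right) + 3389 = \left(-4 + \frac{1}{9} \cdot 1764 + 4680\right) + 3389 = \left(-4 + 196 + 4680\right) + 3389 = 4872 + 3389 = 8261$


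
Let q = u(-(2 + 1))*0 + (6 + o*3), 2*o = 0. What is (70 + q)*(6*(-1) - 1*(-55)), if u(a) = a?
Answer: 3724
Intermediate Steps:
o = 0 (o = (1/2)*0 = 0)
q = 6 (q = -(2 + 1)*0 + (6 + 0*3) = -1*3*0 + (6 + 0) = -3*0 + 6 = 0 + 6 = 6)
(70 + q)*(6*(-1) - 1*(-55)) = (70 + 6)*(6*(-1) - 1*(-55)) = 76*(-6 + 55) = 76*49 = 3724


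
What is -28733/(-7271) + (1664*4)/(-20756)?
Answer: 136996593/37729219 ≈ 3.6310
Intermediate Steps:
-28733/(-7271) + (1664*4)/(-20756) = -28733*(-1/7271) + 6656*(-1/20756) = 28733/7271 - 1664/5189 = 136996593/37729219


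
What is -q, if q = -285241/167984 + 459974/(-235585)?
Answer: 144466773401/39574510640 ≈ 3.6505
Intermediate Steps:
q = -144466773401/39574510640 (q = -285241*1/167984 + 459974*(-1/235585) = -285241/167984 - 459974/235585 = -144466773401/39574510640 ≈ -3.6505)
-q = -1*(-144466773401/39574510640) = 144466773401/39574510640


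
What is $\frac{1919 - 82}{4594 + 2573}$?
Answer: $\frac{1837}{7167} \approx 0.25631$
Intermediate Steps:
$\frac{1919 - 82}{4594 + 2573} = \frac{1837}{7167}$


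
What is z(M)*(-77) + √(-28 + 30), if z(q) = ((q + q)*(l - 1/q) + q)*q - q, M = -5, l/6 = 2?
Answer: -49280 + √2 ≈ -49279.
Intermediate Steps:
l = 12 (l = 6*2 = 12)
z(q) = -q + q*(q + 2*q*(12 - 1/q)) (z(q) = ((q + q)*(12 - 1/q) + q)*q - q = ((2*q)*(12 - 1/q) + q)*q - q = (2*q*(12 - 1/q) + q)*q - q = (q + 2*q*(12 - 1/q))*q - q = q*(q + 2*q*(12 - 1/q)) - q = -q + q*(q + 2*q*(12 - 1/q)))
z(M)*(-77) + √(-28 + 30) = -5*(-3 + 25*(-5))*(-77) + √(-28 + 30) = -5*(-3 - 125)*(-77) + √2 = -5*(-128)*(-77) + √2 = 640*(-77) + √2 = -49280 + √2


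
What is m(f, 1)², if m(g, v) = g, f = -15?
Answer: 225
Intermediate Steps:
m(f, 1)² = (-15)² = 225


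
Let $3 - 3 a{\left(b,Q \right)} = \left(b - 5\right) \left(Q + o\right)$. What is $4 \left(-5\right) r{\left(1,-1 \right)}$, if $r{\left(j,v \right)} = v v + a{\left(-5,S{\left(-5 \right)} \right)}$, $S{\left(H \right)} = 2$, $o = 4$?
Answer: $-440$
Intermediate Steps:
$a{\left(b,Q \right)} = 1 - \frac{\left(-5 + b\right) \left(4 + Q\right)}{3}$ ($a{\left(b,Q \right)} = 1 - \frac{\left(b - 5\right) \left(Q + 4\right)}{3} = 1 - \frac{\left(-5 + b\right) \left(4 + Q\right)}{3}$)
$r{\left(j,v \right)} = 21 + v^{2}$ ($r{\left(j,v \right)} = v v + \left(\frac{23}{3} - - \frac{20}{3} + \frac{5}{3} \cdot 2 - \frac{2}{3} \left(-5\right)\right) = v^{2} + \left(\frac{23}{3} + \frac{20}{3} + \frac{10}{3} + \frac{10}{3}\right) = v^{2} + 21 = 21 + v^{2}$)
$4 \left(-5\right) r{\left(1,-1 \right)} = 4 \left(-5\right) \left(21 + \left(-1\right)^{2}\right) = - 20 \left(21 + 1\right) = \left(-20\right) 22 = -440$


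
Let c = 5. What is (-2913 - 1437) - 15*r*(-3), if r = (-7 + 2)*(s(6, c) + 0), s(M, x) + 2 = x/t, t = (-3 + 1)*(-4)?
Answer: -32325/8 ≈ -4040.6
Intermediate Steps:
t = 8 (t = -2*(-4) = 8)
s(M, x) = -2 + x/8
r = 55/8 (r = (-7 + 2)*((-2 + (⅛)*5) + 0) = -5*((-2 + 5/8) + 0) = -5*(-11/8 + 0) = -5*(-11/8) = 55/8 ≈ 6.8750)
(-2913 - 1437) - 15*r*(-3) = (-2913 - 1437) - 15*55/8*(-3) = -4350 - 825/8*(-3) = -4350 + 2475/8 = -32325/8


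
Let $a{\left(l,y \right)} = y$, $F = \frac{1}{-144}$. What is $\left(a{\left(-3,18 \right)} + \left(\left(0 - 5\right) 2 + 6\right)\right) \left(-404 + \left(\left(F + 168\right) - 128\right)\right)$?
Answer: $- \frac{366919}{72} \approx -5096.1$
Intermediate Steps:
$F = - \frac{1}{144} \approx -0.0069444$
$\left(a{\left(-3,18 \right)} + \left(\left(0 - 5\right) 2 + 6\right)\right) \left(-404 + \left(\left(F + 168\right) - 128\right)\right) = \left(18 + \left(\left(0 - 5\right) 2 + 6\right)\right) \left(-404 + \left(\left(- \frac{1}{144} + 168\right) - 128\right)\right) = \left(18 + \left(\left(0 - 5\right) 2 + 6\right)\right) \left(-404 + \left(\frac{24191}{144} - 128\right)\right) = \left(18 + \left(\left(-5\right) 2 + 6\right)\right) \left(-404 + \frac{5759}{144}\right) = \left(18 + \left(-10 + 6\right)\right) \left(- \frac{52417}{144}\right) = \left(18 - 4\right) \left(- \frac{52417}{144}\right) = 14 \left(- \frac{52417}{144}\right) = - \frac{366919}{72}$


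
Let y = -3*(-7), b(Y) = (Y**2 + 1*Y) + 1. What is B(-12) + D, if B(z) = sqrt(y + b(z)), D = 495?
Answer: 495 + sqrt(154) ≈ 507.41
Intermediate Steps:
b(Y) = 1 + Y + Y**2 (b(Y) = (Y**2 + Y) + 1 = (Y + Y**2) + 1 = 1 + Y + Y**2)
y = 21
B(z) = sqrt(22 + z + z**2) (B(z) = sqrt(21 + (1 + z + z**2)) = sqrt(22 + z + z**2))
B(-12) + D = sqrt(22 - 12 + (-12)**2) + 495 = sqrt(22 - 12 + 144) + 495 = sqrt(154) + 495 = 495 + sqrt(154)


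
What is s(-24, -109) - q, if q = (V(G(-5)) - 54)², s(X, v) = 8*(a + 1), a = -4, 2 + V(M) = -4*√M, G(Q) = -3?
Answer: -3112 - 448*I*√3 ≈ -3112.0 - 775.96*I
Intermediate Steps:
V(M) = -2 - 4*√M
s(X, v) = -24 (s(X, v) = 8*(-4 + 1) = 8*(-3) = -24)
q = (-56 - 4*I*√3)² (q = ((-2 - 4*I*√3) - 54)² = (-56 - 4*I*√3)² ≈ 3088.0 + 775.96*I)
s(-24, -109) - q = -24 - (3088 + 448*I*√3) = -24 + (-3088 - 448*I*√3) = -3112 - 448*I*√3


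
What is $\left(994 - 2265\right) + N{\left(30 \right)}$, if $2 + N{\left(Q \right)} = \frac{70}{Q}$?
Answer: $- \frac{3812}{3} \approx -1270.7$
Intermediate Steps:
$N{\left(Q \right)} = -2 + \frac{70}{Q}$
$\left(994 - 2265\right) + N{\left(30 \right)} = \left(994 - 2265\right) - \left(2 - \frac{70}{30}\right) = \left(994 - 2265\right) + \left(-2 + 70 \cdot \frac{1}{30}\right) = -1271 + \left(-2 + \frac{7}{3}\right) = -1271 + \frac{1}{3} = - \frac{3812}{3}$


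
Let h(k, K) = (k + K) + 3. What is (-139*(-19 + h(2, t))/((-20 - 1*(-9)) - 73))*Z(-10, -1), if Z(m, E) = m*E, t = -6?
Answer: -6950/21 ≈ -330.95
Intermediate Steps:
Z(m, E) = E*m
h(k, K) = 3 + K + k (h(k, K) = (K + k) + 3 = 3 + K + k)
(-139*(-19 + h(2, t))/((-20 - 1*(-9)) - 73))*Z(-10, -1) = (-139*(-19 + (3 - 6 + 2))/((-20 - 1*(-9)) - 73))*(-1*(-10)) = -139*(-19 - 1)/((-20 + 9) - 73)*10 = -(-2780)/(-11 - 73)*10 = -(-2780)/(-84)*10 = -(-2780)*(-1)/84*10 = -139*5/21*10 = -695/21*10 = -6950/21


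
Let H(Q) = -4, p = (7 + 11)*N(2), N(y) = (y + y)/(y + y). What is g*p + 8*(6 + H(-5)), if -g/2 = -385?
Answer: 13876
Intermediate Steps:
g = 770 (g = -2*(-385) = 770)
N(y) = 1 (N(y) = (2*y)/((2*y)) = (2*y)*(1/(2*y)) = 1)
p = 18 (p = (7 + 11)*1 = 18*1 = 18)
g*p + 8*(6 + H(-5)) = 770*18 + 8*(6 - 4) = 13860 + 8*2 = 13860 + 16 = 13876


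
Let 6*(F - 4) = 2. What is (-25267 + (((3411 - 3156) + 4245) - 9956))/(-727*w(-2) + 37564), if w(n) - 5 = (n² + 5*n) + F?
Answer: -92169/105422 ≈ -0.87429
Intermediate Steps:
F = 13/3 (F = 4 + (⅙)*2 = 4 + ⅓ = 13/3 ≈ 4.3333)
w(n) = 28/3 + n² + 5*n (w(n) = 5 + ((n² + 5*n) + 13/3) = 5 + (13/3 + n² + 5*n) = 28/3 + n² + 5*n)
(-25267 + (((3411 - 3156) + 4245) - 9956))/(-727*w(-2) + 37564) = (-25267 + (((3411 - 3156) + 4245) - 9956))/(-727*(28/3 + (-2)² + 5*(-2)) + 37564) = (-25267 + ((255 + 4245) - 9956))/(-727*(28/3 + 4 - 10) + 37564) = (-25267 + (4500 - 9956))/(-727*10/3 + 37564) = (-25267 - 5456)/(-7270/3 + 37564) = -30723/105422/3 = -30723*3/105422 = -92169/105422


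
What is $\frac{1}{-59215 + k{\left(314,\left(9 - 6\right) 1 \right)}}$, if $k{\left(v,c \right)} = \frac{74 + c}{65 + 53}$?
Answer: $- \frac{118}{6987293} \approx -1.6888 \cdot 10^{-5}$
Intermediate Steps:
$k{\left(v,c \right)} = \frac{37}{59} + \frac{c}{118}$ ($k{\left(v,c \right)} = \frac{74 + c}{118} = \left(74 + c\right) \frac{1}{118} = \frac{37}{59} + \frac{c}{118}$)
$\frac{1}{-59215 + k{\left(314,\left(9 - 6\right) 1 \right)}} = \frac{1}{-59215 + \left(\frac{37}{59} + \frac{\left(9 - 6\right) 1}{118}\right)} = \frac{1}{-59215 + \left(\frac{37}{59} + \frac{3 \cdot 1}{118}\right)} = \frac{1}{-59215 + \left(\frac{37}{59} + \frac{1}{118} \cdot 3\right)} = \frac{1}{-59215 + \left(\frac{37}{59} + \frac{3}{118}\right)} = \frac{1}{-59215 + \frac{77}{118}} = \frac{1}{- \frac{6987293}{118}} = - \frac{118}{6987293}$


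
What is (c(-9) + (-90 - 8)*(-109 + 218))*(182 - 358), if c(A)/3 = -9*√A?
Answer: 1880032 + 14256*I ≈ 1.88e+6 + 14256.0*I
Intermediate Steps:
c(A) = -27*√A (c(A) = 3*(-9*√A) = -27*√A)
(c(-9) + (-90 - 8)*(-109 + 218))*(182 - 358) = (-81*I + (-90 - 8)*(-109 + 218))*(182 - 358) = (-81*I - 98*109)*(-176) = (-81*I - 10682)*(-176) = (-10682 - 81*I)*(-176) = 1880032 + 14256*I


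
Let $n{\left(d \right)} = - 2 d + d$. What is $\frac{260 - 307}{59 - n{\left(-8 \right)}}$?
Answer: $- \frac{47}{51} \approx -0.92157$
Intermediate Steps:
$n{\left(d \right)} = - d$
$\frac{260 - 307}{59 - n{\left(-8 \right)}} = \frac{260 - 307}{59 - \left(-1\right) \left(-8\right)} = \frac{260 - 307}{59 - 8} = \frac{1}{51} \left(-47\right) = - \frac{47}{51}$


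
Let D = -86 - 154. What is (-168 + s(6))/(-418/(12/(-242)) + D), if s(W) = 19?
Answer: -447/24569 ≈ -0.018194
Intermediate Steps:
D = -240
(-168 + s(6))/(-418/(12/(-242)) + D) = (-168 + 19)/(-418/(12/(-242)) - 240) = -149/(-418/(12*(-1/242)) - 240) = -149/(-418/(-6/121) - 240) = -149/(-418*(-121/6) - 240) = -149/(25289/3 - 240) = -149/24569/3 = -149*3/24569 = -447/24569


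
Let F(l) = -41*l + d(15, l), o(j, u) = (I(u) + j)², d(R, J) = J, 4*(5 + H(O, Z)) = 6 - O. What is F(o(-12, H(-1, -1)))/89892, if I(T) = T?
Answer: -18605/179784 ≈ -0.10349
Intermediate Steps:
H(O, Z) = -7/2 - O/4 (H(O, Z) = -5 + (6 - O)/4 = -5 + (3/2 - O/4) = -7/2 - O/4)
o(j, u) = (j + u)² (o(j, u) = (u + j)² = (j + u)²)
F(l) = -40*l (F(l) = -41*l + l = -40*l)
F(o(-12, H(-1, -1)))/89892 = -40*(-12 + (-7/2 - ¼*(-1)))²/89892 = -40*(-12 + (-7/2 + ¼))²*(1/89892) = -40*(-12 - 13/4)²*(1/89892) = -40*(-61/4)²*(1/89892) = -40*3721/16*(1/89892) = -18605/2*1/89892 = -18605/179784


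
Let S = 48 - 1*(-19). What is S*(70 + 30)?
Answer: 6700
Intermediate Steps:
S = 67 (S = 48 + 19 = 67)
S*(70 + 30) = 67*(70 + 30) = 67*100 = 6700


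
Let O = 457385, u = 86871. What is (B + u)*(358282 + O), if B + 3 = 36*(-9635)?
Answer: -212066894664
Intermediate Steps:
B = -346863 (B = -3 + 36*(-9635) = -3 - 346860 = -346863)
(B + u)*(358282 + O) = (-346863 + 86871)*(358282 + 457385) = -259992*815667 = -212066894664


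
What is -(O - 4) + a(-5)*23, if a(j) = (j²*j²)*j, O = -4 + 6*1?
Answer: -71873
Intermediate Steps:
O = 2 (O = -4 + 6 = 2)
a(j) = j⁵ (a(j) = j⁴*j = j⁵)
-(O - 4) + a(-5)*23 = -(2 - 4) + (-5)⁵*23 = -1*(-2) - 3125*23 = 2 - 71875 = -71873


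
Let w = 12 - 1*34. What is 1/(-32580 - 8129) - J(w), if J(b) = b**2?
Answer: -19703157/40709 ≈ -484.00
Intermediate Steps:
w = -22 (w = 12 - 34 = -22)
1/(-32580 - 8129) - J(w) = 1/(-32580 - 8129) - 1*(-22)**2 = 1/(-40709) - 1*484 = -1/40709 - 484 = -19703157/40709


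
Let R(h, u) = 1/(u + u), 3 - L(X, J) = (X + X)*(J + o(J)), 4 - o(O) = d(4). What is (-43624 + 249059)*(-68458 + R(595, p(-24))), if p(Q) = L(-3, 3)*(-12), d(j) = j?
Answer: -7088089497355/504 ≈ -1.4064e+10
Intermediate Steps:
o(O) = 0 (o(O) = 4 - 1*4 = 4 - 4 = 0)
L(X, J) = 3 - 2*J*X (L(X, J) = 3 - (X + X)*(J + 0) = 3 - 2*X*J = 3 - 2*J*X)
p(Q) = -252 (p(Q) = (3 - 2*3*(-3))*(-12) = (3 + 18)*(-12) = 21*(-12) = -252)
R(h, u) = 1/(2*u)
(-43624 + 249059)*(-68458 + R(595, p(-24))) = (-43624 + 249059)*(-68458 + (1/2)/(-252)) = 205435*(-68458 + (1/2)*(-1/252)) = 205435*(-68458 - 1/504) = 205435*(-34502833/504) = -7088089497355/504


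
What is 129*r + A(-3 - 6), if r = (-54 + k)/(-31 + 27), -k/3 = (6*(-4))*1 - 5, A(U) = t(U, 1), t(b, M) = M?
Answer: -4253/4 ≈ -1063.3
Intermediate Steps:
A(U) = 1
k = 87 (k = -3*((6*(-4))*1 - 5) = -3*(-24*1 - 5) = -3*(-24 - 5) = -3*(-29) = 87)
r = -33/4 (r = (-54 + 87)/(-31 + 27) = 33/(-4) = 33*(-¼) = -33/4 ≈ -8.2500)
129*r + A(-3 - 6) = 129*(-33/4) + 1 = -4257/4 + 1 = -4253/4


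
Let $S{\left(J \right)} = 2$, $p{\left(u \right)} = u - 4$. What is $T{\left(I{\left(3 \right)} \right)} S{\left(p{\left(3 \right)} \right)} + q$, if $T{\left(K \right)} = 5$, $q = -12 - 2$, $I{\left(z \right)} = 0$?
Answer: $-4$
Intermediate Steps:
$p{\left(u \right)} = -4 + u$
$q = -14$
$T{\left(I{\left(3 \right)} \right)} S{\left(p{\left(3 \right)} \right)} + q = 5 \cdot 2 - 14 = 10 - 14 = -4$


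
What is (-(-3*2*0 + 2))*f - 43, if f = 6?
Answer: -55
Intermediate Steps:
(-(-3*2*0 + 2))*f - 43 = -(-3*2*0 + 2)*6 - 43 = -(-6*0 + 2)*6 - 43 = -(0 + 2)*6 - 43 = -1*2*6 - 43 = -2*6 - 43 = -12 - 43 = -55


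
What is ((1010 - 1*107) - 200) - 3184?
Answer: -2481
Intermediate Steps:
((1010 - 1*107) - 200) - 3184 = ((1010 - 107) - 200) - 3184 = (903 - 200) - 3184 = 703 - 3184 = -2481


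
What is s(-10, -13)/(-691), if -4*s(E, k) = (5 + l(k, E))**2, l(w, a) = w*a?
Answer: 18225/2764 ≈ 6.5937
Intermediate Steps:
l(w, a) = a*w
s(E, k) = -(5 + E*k)**2/4
s(-10, -13)/(-691) = -(5 - 10*(-13))**2/4/(-691) = -(5 + 130)**2/4*(-1/691) = -1/4*135**2*(-1/691) = -1/4*18225*(-1/691) = -18225/4*(-1/691) = 18225/2764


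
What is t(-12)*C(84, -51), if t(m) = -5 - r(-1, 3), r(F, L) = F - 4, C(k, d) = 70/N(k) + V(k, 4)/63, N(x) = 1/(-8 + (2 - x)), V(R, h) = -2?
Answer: 0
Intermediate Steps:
N(x) = 1/(-6 - x)
C(k, d) = -26462/63 - 70*k (C(k, d) = 70/((-1/(6 + k))) - 2/63 = 70*(-6 - k) - 2*1/63 = (-420 - 70*k) - 2/63 = -26462/63 - 70*k)
r(F, L) = -4 + F
t(m) = 0 (t(m) = -5 - (-4 - 1) = -5 - 1*(-5) = -5 + 5 = 0)
t(-12)*C(84, -51) = 0*(-26462/63 - 70*84) = 0*(-26462/63 - 5880) = 0*(-396902/63) = 0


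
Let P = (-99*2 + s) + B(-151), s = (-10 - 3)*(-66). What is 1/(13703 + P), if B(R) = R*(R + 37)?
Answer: 1/31577 ≈ 3.1669e-5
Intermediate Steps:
B(R) = R*(37 + R)
s = 858 (s = -13*(-66) = 858)
P = 17874 (P = (-99*2 + 858) - 151*(37 - 151) = (-198 + 858) - 151*(-114) = 660 + 17214 = 17874)
1/(13703 + P) = 1/(13703 + 17874) = 1/31577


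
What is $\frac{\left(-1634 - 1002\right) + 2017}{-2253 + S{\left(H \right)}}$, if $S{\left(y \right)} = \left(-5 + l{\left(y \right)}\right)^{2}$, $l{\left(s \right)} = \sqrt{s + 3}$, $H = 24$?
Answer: $\frac{1362419}{4841701} - \frac{18570 \sqrt{3}}{4841701} \approx 0.27475$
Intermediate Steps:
$l{\left(s \right)} = \sqrt{3 + s}$
$S{\left(y \right)} = \left(-5 + \sqrt{3 + y}\right)^{2}$
$\frac{\left(-1634 - 1002\right) + 2017}{-2253 + S{\left(H \right)}} = \frac{\left(-1634 - 1002\right) + 2017}{-2253 + \left(-5 + \sqrt{3 + 24}\right)^{2}} = \frac{\left(-1634 - 1002\right) + 2017}{-2253 + \left(-5 + \sqrt{27}\right)^{2}} = \frac{-2636 + 2017}{-2253 + \left(-5 + 3 \sqrt{3}\right)^{2}} = - \frac{619}{-2253 + \left(-5 + 3 \sqrt{3}\right)^{2}}$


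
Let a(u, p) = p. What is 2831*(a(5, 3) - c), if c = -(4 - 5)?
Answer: 5662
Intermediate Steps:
c = 1 (c = -1*(-1) = 1)
2831*(a(5, 3) - c) = 2831*(3 - 1*1) = 2831*(3 - 1) = 2831*2 = 5662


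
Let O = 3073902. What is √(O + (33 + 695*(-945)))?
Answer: 2*√604290 ≈ 1554.7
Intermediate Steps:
√(O + (33 + 695*(-945))) = √(3073902 + (33 + 695*(-945))) = √(3073902 + (33 - 656775)) = √(3073902 - 656742) = √2417160 = 2*√604290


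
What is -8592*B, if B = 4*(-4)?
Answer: 137472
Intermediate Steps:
B = -16
-8592*B = -8592*(-16) = -1432*(-96) = 137472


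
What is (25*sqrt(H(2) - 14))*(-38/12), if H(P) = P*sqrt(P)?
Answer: -475*I*sqrt(14 - 2*sqrt(2))/6 ≈ -264.61*I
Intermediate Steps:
H(P) = P**(3/2)
(25*sqrt(H(2) - 14))*(-38/12) = (25*sqrt(2**(3/2) - 14))*(-38/12) = (25*sqrt(2*sqrt(2) - 14))*(-38*1/12) = (25*sqrt(-14 + 2*sqrt(2)))*(-19/6) = -475*sqrt(-14 + 2*sqrt(2))/6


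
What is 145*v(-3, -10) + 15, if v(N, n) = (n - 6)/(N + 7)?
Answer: -565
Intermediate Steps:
v(N, n) = (-6 + n)/(7 + N)
145*v(-3, -10) + 15 = 145*((-6 - 10)/(7 - 3)) + 15 = 145*(-16/4) + 15 = 145*((¼)*(-16)) + 15 = 145*(-4) + 15 = -580 + 15 = -565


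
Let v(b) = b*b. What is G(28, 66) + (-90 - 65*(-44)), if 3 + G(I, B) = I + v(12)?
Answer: 2939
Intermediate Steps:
v(b) = b**2
G(I, B) = 141 + I (G(I, B) = -3 + (I + 12**2) = -3 + (I + 144) = -3 + (144 + I) = 141 + I)
G(28, 66) + (-90 - 65*(-44)) = (141 + 28) + (-90 - 65*(-44)) = 169 + (-90 + 2860) = 169 + 2770 = 2939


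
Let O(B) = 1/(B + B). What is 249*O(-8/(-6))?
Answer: 747/8 ≈ 93.375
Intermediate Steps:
O(B) = 1/(2*B)
249*O(-8/(-6)) = 249*(1/(2*((-8/(-6))))) = 249*(1/(2*((-8*(-⅙))))) = 249*(1/(2*(4/3))) = 249*((½)*(¾)) = 249*(3/8) = 747/8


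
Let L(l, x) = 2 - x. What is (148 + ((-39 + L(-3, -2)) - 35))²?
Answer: 6084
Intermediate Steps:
(148 + ((-39 + L(-3, -2)) - 35))² = (148 + ((-39 + (2 - 1*(-2))) - 35))² = (148 + ((-39 + (2 + 2)) - 35))² = (148 + ((-39 + 4) - 35))² = (148 + (-35 - 35))² = (148 - 70)² = 78² = 6084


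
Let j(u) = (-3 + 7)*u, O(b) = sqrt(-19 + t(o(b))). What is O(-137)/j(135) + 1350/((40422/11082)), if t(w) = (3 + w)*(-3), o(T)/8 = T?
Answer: 2493450/6737 + sqrt(815)/270 ≈ 370.22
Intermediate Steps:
o(T) = 8*T
t(w) = -9 - 3*w
O(b) = sqrt(-28 - 24*b) (O(b) = sqrt(-19 + (-9 - 24*b)) = sqrt(-28 - 24*b))
j(u) = 4*u
O(-137)/j(135) + 1350/((40422/11082)) = (2*sqrt(-7 - 6*(-137)))/((4*135)) + 1350/((40422/11082)) = (2*sqrt(-7 + 822))/540 + 1350/((40422*(1/11082))) = (2*sqrt(815))*(1/540) + 1350/(6737/1847) = sqrt(815)/270 + 1350*(1847/6737) = sqrt(815)/270 + 2493450/6737 = 2493450/6737 + sqrt(815)/270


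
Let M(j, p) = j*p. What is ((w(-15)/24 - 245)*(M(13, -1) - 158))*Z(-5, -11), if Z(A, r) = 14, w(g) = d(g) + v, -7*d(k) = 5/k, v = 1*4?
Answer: 2344505/4 ≈ 5.8613e+5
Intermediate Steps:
v = 4
d(k) = -5/(7*k)
w(g) = 4 - 5/(7*g) (w(g) = -5/(7*g) + 4 = 4 - 5/(7*g))
((w(-15)/24 - 245)*(M(13, -1) - 158))*Z(-5, -11) = (((4 - 5/7/(-15))/24 - 245)*(13*(-1) - 158))*14 = (((4 - 5/7*(-1/15))*(1/24) - 245)*(-13 - 158))*14 = (((4 + 1/21)*(1/24) - 245)*(-171))*14 = (((85/21)*(1/24) - 245)*(-171))*14 = ((85/504 - 245)*(-171))*14 = -123395/504*(-171)*14 = (2344505/56)*14 = 2344505/4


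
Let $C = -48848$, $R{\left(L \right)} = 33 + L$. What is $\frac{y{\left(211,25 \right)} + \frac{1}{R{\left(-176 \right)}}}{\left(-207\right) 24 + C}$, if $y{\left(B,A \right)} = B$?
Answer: $- \frac{7543}{1923922} \approx -0.0039206$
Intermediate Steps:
$\frac{y{\left(211,25 \right)} + \frac{1}{R{\left(-176 \right)}}}{\left(-207\right) 24 + C} = \frac{211 + \frac{1}{33 - 176}}{\left(-207\right) 24 - 48848} = \frac{211 + \frac{1}{-143}}{-4968 - 48848} = \frac{211 - \frac{1}{143}}{-53816} = \frac{30172}{143} \left(- \frac{1}{53816}\right) = - \frac{7543}{1923922}$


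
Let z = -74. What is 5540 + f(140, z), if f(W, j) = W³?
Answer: 2749540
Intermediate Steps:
5540 + f(140, z) = 5540 + 140³ = 5540 + 2744000 = 2749540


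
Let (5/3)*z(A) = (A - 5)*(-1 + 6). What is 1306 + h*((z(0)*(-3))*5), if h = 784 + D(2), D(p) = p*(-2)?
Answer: 176806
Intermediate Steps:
D(p) = -2*p
z(A) = -15 + 3*A (z(A) = 3*((A - 5)*(-1 + 6))/5 = 3*((-5 + A)*5)/5 = 3*(-25 + 5*A)/5 = -15 + 3*A)
h = 780 (h = 784 - 2*2 = 784 - 4 = 780)
1306 + h*((z(0)*(-3))*5) = 1306 + 780*(((-15 + 3*0)*(-3))*5) = 1306 + 780*(((-15 + 0)*(-3))*5) = 1306 + 780*(-15*(-3)*5) = 1306 + 780*(45*5) = 1306 + 780*225 = 1306 + 175500 = 176806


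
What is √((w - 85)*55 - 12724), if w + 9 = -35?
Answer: I*√19819 ≈ 140.78*I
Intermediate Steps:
w = -44 (w = -9 - 35 = -44)
√((w - 85)*55 - 12724) = √((-44 - 85)*55 - 12724) = √(-129*55 - 12724) = √(-7095 - 12724) = √(-19819) = I*√19819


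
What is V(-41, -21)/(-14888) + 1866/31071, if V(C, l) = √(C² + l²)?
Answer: 622/10357 - √2122/14888 ≈ 0.056962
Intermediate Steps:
V(-41, -21)/(-14888) + 1866/31071 = √((-41)² + (-21)²)/(-14888) + 1866/31071 = √(1681 + 441)*(-1/14888) + 1866*(1/31071) = √2122*(-1/14888) + 622/10357 = -√2122/14888 + 622/10357 = 622/10357 - √2122/14888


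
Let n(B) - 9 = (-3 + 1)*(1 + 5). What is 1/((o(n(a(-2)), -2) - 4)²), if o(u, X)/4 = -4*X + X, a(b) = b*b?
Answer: 1/400 ≈ 0.0025000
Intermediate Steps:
a(b) = b²
n(B) = -3 (n(B) = 9 + (-3 + 1)*(1 + 5) = 9 - 2*6 = 9 - 12 = -3)
o(u, X) = -12*X (o(u, X) = 4*(-4*X + X) = 4*(-3*X) = -12*X)
1/((o(n(a(-2)), -2) - 4)²) = 1/((-12*(-2) - 4)²) = 1/((24 - 4)²) = 1/(20²) = 1/400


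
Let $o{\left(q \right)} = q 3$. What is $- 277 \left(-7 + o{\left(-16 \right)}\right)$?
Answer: $15235$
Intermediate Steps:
$o{\left(q \right)} = 3 q$
$- 277 \left(-7 + o{\left(-16 \right)}\right) = - 277 \left(-7 + 3 \left(-16\right)\right) = - 277 \left(-7 - 48\right) = \left(-277\right) \left(-55\right) = 15235$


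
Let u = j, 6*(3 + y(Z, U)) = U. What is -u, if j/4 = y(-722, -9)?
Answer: 18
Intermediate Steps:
y(Z, U) = -3 + U/6
j = -18 (j = 4*(-3 + (⅙)*(-9)) = 4*(-3 - 3/2) = 4*(-9/2) = -18)
u = -18
-u = -1*(-18) = 18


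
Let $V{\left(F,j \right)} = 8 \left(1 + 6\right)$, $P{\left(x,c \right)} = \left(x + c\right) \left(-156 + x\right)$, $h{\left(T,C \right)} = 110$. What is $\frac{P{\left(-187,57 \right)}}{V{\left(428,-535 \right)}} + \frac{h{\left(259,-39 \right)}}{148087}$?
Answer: $\frac{471657535}{592348} \approx 796.25$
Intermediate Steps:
$P{\left(x,c \right)} = \left(-156 + x\right) \left(c + x\right)$ ($P{\left(x,c \right)} = \left(c + x\right) \left(-156 + x\right) = \left(-156 + x\right) \left(c + x\right)$)
$V{\left(F,j \right)} = 56$ ($V{\left(F,j \right)} = 8 \cdot 7 = 56$)
$\frac{P{\left(-187,57 \right)}}{V{\left(428,-535 \right)}} + \frac{h{\left(259,-39 \right)}}{148087} = \frac{\left(-187\right)^{2} - 8892 - -29172 + 57 \left(-187\right)}{56} + \frac{110}{148087} = \left(34969 - 8892 + 29172 - 10659\right) \frac{1}{56} + 110 \cdot \frac{1}{148087} = 44590 \cdot \frac{1}{56} + \frac{110}{148087} = \frac{3185}{4} + \frac{110}{148087} = \frac{471657535}{592348}$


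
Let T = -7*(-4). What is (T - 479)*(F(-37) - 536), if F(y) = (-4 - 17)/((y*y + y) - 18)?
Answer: 105883525/438 ≈ 2.4174e+5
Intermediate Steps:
T = 28
F(y) = -21/(-18 + y + y²) (F(y) = -21/((y² + y) - 18) = -21/((y + y²) - 18) = -21/(-18 + y + y²))
(T - 479)*(F(-37) - 536) = (28 - 479)*(-21/(-18 - 37 + (-37)²) - 536) = -451*(-21/(-18 - 37 + 1369) - 536) = -451*(-21/1314 - 536) = -451*(-21*1/1314 - 536) = -451*(-7/438 - 536) = -451*(-234775/438) = 105883525/438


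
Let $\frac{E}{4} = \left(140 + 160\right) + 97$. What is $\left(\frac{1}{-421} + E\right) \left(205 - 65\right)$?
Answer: $\frac{93596580}{421} \approx 2.2232 \cdot 10^{5}$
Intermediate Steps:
$E = 1588$ ($E = 4 \left(\left(140 + 160\right) + 97\right) = 4 \left(300 + 97\right) = 4 \cdot 397 = 1588$)
$\left(\frac{1}{-421} + E\right) \left(205 - 65\right) = \left(\frac{1}{-421} + 1588\right) \left(205 - 65\right) = \left(- \frac{1}{421} + 1588\right) \left(205 - 65\right) = \frac{668547}{421} \cdot 140 = \frac{93596580}{421}$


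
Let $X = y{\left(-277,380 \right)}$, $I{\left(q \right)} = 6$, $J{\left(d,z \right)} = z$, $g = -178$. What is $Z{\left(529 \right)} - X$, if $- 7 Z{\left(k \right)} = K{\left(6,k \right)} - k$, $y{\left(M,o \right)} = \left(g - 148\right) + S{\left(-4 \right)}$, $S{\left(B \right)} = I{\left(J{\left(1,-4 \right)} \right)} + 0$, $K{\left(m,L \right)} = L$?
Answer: $320$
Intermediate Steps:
$S{\left(B \right)} = 6$ ($S{\left(B \right)} = 6 + 0 = 6$)
$y{\left(M,o \right)} = -320$ ($y{\left(M,o \right)} = \left(-178 - 148\right) + 6 = -326 + 6 = -320$)
$X = -320$
$Z{\left(k \right)} = 0$ ($Z{\left(k \right)} = - \frac{k - k}{7} = \left(- \frac{1}{7}\right) 0 = 0$)
$Z{\left(529 \right)} - X = 0 - -320 = 0 + 320 = 320$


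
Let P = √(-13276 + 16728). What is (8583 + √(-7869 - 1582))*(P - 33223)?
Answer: -(8583 + I*√9451)*(33223 - 2*√863) ≈ -2.8465e+8 - 3.2241e+6*I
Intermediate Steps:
P = 2*√863 (P = √3452 = 2*√863 ≈ 58.754)
(8583 + √(-7869 - 1582))*(P - 33223) = (8583 + √(-7869 - 1582))*(2*√863 - 33223) = (8583 + √(-9451))*(-33223 + 2*√863) = (8583 + I*√9451)*(-33223 + 2*√863) = (-33223 + 2*√863)*(8583 + I*√9451)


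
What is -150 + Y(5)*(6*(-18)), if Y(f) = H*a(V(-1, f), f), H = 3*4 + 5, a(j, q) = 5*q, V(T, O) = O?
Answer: -46050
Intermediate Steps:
H = 17 (H = 12 + 5 = 17)
Y(f) = 85*f (Y(f) = 17*(5*f) = 85*f)
-150 + Y(5)*(6*(-18)) = -150 + (85*5)*(6*(-18)) = -150 + 425*(-108) = -150 - 45900 = -46050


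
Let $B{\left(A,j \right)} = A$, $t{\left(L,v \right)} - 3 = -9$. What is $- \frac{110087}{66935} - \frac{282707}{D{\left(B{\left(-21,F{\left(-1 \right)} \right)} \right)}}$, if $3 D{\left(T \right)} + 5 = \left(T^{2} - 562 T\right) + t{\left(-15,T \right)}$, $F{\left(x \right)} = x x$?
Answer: $- \frac{5283233029}{74431720} \approx -70.981$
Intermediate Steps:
$t{\left(L,v \right)} = -6$ ($t{\left(L,v \right)} = 3 - 9 = -6$)
$F{\left(x \right)} = x^{2}$
$D{\left(T \right)} = - \frac{11}{3} - \frac{562 T}{3} + \frac{T^{2}}{3}$ ($D{\left(T \right)} = - \frac{5}{3} + \frac{\left(T^{2} - 562 T\right) - 6}{3} = - \frac{5}{3} + \frac{-6 + T^{2} - 562 T}{3} = - \frac{5}{3} - \left(2 - \frac{T^{2}}{3} + \frac{562 T}{3}\right) = - \frac{11}{3} - \frac{562 T}{3} + \frac{T^{2}}{3}$)
$- \frac{110087}{66935} - \frac{282707}{D{\left(B{\left(-21,F{\left(-1 \right)} \right)} \right)}} = - \frac{110087}{66935} - \frac{282707}{- \frac{11}{3} - -3934 + \frac{\left(-21\right)^{2}}{3}} = \left(-110087\right) \frac{1}{66935} - \frac{282707}{- \frac{11}{3} + 3934 + \frac{1}{3} \cdot 441} = - \frac{110087}{66935} - \frac{282707}{- \frac{11}{3} + 3934 + 147} = - \frac{110087}{66935} - \frac{282707}{\frac{12232}{3}} = - \frac{110087}{66935} - \frac{848121}{12232} = - \frac{5283233029}{74431720}$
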